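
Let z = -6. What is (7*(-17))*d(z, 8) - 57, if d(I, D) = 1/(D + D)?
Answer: -1031/16 ≈ -64.438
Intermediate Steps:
d(I, D) = 1/(2*D)
(7*(-17))*d(z, 8) - 57 = (7*(-17))*((½)/8) - 57 = -119/(2*8) - 57 = -119*1/16 - 57 = -119/16 - 57 = -1031/16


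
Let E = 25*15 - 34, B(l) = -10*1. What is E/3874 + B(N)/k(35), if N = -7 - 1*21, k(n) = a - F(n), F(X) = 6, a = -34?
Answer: 2619/7748 ≈ 0.33802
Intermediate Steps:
k(n) = -40 (k(n) = -34 - 1*6 = -34 - 6 = -40)
N = -28 (N = -7 - 21 = -28)
B(l) = -10
E = 341 (E = 375 - 34 = 341)
E/3874 + B(N)/k(35) = 341/3874 - 10/(-40) = 341*(1/3874) - 10*(-1/40) = 341/3874 + ¼ = 2619/7748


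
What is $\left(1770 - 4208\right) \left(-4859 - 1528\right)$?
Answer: $15571506$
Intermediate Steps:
$\left(1770 - 4208\right) \left(-4859 - 1528\right) = - 2438 \left(-4859 - 1528\right) = \left(-2438\right) \left(-6387\right) = 15571506$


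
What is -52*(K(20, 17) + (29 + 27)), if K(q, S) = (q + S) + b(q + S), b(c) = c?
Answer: -6760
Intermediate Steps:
K(q, S) = 2*S + 2*q (K(q, S) = (q + S) + (q + S) = (S + q) + (S + q) = 2*S + 2*q)
-52*(K(20, 17) + (29 + 27)) = -52*((2*17 + 2*20) + (29 + 27)) = -52*((34 + 40) + 56) = -52*(74 + 56) = -52*130 = -6760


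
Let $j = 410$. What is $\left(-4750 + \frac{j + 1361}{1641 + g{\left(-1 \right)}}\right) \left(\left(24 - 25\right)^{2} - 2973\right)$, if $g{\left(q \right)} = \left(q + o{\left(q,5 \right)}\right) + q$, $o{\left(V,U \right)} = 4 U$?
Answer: $\frac{3344977084}{237} \approx 1.4114 \cdot 10^{7}$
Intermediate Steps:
$g{\left(q \right)} = 20 + 2 q$ ($g{\left(q \right)} = \left(q + 4 \cdot 5\right) + q = \left(q + 20\right) + q = \left(20 + q\right) + q = 20 + 2 q$)
$\left(-4750 + \frac{j + 1361}{1641 + g{\left(-1 \right)}}\right) \left(\left(24 - 25\right)^{2} - 2973\right) = \left(-4750 + \frac{410 + 1361}{1641 + \left(20 + 2 \left(-1\right)\right)}\right) \left(\left(24 - 25\right)^{2} - 2973\right) = \left(-4750 + \frac{1771}{1641 + \left(20 - 2\right)}\right) \left(\left(-1\right)^{2} - 2973\right) = \left(-4750 + \frac{1771}{1641 + 18}\right) \left(1 - 2973\right) = \left(-4750 + \frac{1771}{1659}\right) \left(-2972\right) = \left(-4750 + 1771 \cdot \frac{1}{1659}\right) \left(-2972\right) = \left(-4750 + \frac{253}{237}\right) \left(-2972\right) = \left(- \frac{1125497}{237}\right) \left(-2972\right) = \frac{3344977084}{237}$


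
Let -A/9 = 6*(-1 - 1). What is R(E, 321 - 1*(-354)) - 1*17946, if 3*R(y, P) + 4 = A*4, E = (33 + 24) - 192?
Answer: -53410/3 ≈ -17803.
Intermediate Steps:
E = -135 (E = 57 - 192 = -135)
A = 108 (A = -54*(-1 - 1) = -54*(-2) = -9*(-12) = 108)
R(y, P) = 428/3 (R(y, P) = -4/3 + (108*4)/3 = -4/3 + (1/3)*432 = -4/3 + 144 = 428/3)
R(E, 321 - 1*(-354)) - 1*17946 = 428/3 - 1*17946 = 428/3 - 17946 = -53410/3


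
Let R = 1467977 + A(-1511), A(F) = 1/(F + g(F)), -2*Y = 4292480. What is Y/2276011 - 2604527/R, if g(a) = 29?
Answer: -13454430450220274/4951557324949043 ≈ -2.7172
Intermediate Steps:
Y = -2146240 (Y = -½*4292480 = -2146240)
A(F) = 1/(29 + F) (A(F) = 1/(F + 29) = 1/(29 + F))
R = 2175541913/1482 (R = 1467977 + 1/(29 - 1511) = 1467977 + 1/(-1482) = 1467977 - 1/1482 = 2175541913/1482 ≈ 1.4680e+6)
Y/2276011 - 2604527/R = -2146240/2276011 - 2604527/2175541913/1482 = -2146240*1/2276011 - 2604527*1482/2175541913 = -2146240/2276011 - 3859909014/2175541913 = -13454430450220274/4951557324949043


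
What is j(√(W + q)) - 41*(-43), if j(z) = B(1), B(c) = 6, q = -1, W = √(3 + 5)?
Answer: 1769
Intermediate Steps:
W = 2*√2 (W = √8 = 2*√2 ≈ 2.8284)
j(z) = 6
j(√(W + q)) - 41*(-43) = 6 - 41*(-43) = 6 + 1763 = 1769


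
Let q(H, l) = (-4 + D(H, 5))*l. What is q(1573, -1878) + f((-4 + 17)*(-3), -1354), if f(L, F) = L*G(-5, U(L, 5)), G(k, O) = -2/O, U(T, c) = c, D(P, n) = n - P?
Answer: 14761158/5 ≈ 2.9522e+6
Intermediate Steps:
q(H, l) = l*(1 - H) (q(H, l) = (-4 + (5 - H))*l = (1 - H)*l = l*(1 - H))
f(L, F) = -2*L/5 (f(L, F) = L*(-2/5) = L*(-2*⅕) = L*(-⅖) = -2*L/5)
q(1573, -1878) + f((-4 + 17)*(-3), -1354) = -1878*(1 - 1*1573) - 2*(-4 + 17)*(-3)/5 = -1878*(1 - 1573) - 26*(-3)/5 = -1878*(-1572) - ⅖*(-39) = 2952216 + 78/5 = 14761158/5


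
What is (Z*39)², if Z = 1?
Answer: 1521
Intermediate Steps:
(Z*39)² = (1*39)² = 39² = 1521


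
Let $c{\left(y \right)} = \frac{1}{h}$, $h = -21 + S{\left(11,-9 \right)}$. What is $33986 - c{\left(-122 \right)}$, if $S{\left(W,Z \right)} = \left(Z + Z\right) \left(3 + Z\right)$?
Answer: $\frac{2956781}{87} \approx 33986.0$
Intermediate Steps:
$S{\left(W,Z \right)} = 2 Z \left(3 + Z\right)$
$h = 87$ ($h = -21 + 2 \left(-9\right) \left(3 - 9\right) = -21 + 2 \left(-9\right) \left(-6\right) = -21 + 108 = 87$)
$c{\left(y \right)} = \frac{1}{87}$
$33986 - c{\left(-122 \right)} = 33986 - \frac{1}{87} = \frac{2956781}{87}$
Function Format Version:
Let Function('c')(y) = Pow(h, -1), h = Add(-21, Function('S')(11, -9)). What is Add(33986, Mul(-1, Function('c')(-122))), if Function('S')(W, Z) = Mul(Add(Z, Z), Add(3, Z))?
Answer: Rational(2956781, 87) ≈ 33986.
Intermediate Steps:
Function('S')(W, Z) = Mul(2, Z, Add(3, Z)) (Function('S')(W, Z) = Mul(Mul(2, Z), Add(3, Z)) = Mul(2, Z, Add(3, Z)))
h = 87 (h = Add(-21, Mul(2, -9, Add(3, -9))) = Add(-21, Mul(2, -9, -6)) = Add(-21, 108) = 87)
Function('c')(y) = Rational(1, 87) (Function('c')(y) = Pow(87, -1) = Rational(1, 87))
Add(33986, Mul(-1, Function('c')(-122))) = Add(33986, Mul(-1, Rational(1, 87))) = Add(33986, Rational(-1, 87)) = Rational(2956781, 87)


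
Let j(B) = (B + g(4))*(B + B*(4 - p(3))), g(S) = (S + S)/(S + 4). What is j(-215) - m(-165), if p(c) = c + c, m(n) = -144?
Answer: -45866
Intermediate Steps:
g(S) = 2*S/(4 + S) (g(S) = (2*S)/(4 + S) = 2*S/(4 + S))
p(c) = 2*c
j(B) = -B*(1 + B) (j(B) = (B + 2*4/(4 + 4))*(B + B*(4 - 2*3)) = (B + 2*4/8)*(B + B*(4 - 1*6)) = (B + 2*4*(1/8))*(B + B*(4 - 6)) = (B + 1)*(B + B*(-2)) = (1 + B)*(B - 2*B) = (1 + B)*(-B) = -B*(1 + B))
j(-215) - m(-165) = -1*(-215)*(1 - 215) - 1*(-144) = -1*(-215)*(-214) + 144 = -46010 + 144 = -45866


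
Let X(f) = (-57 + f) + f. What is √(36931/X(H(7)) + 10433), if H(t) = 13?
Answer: 2*√2220313/31 ≈ 96.134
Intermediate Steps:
X(f) = -57 + 2*f
√(36931/X(H(7)) + 10433) = √(36931/(-57 + 2*13) + 10433) = √(36931/(-57 + 26) + 10433) = √(36931/(-31) + 10433) = √(36931*(-1/31) + 10433) = √(-36931/31 + 10433) = √(286492/31) = 2*√2220313/31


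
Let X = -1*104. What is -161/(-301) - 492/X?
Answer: 5887/1118 ≈ 5.2657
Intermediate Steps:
X = -104
-161/(-301) - 492/X = -161/(-301) - 492/(-104) = -161*(-1/301) - 492*(-1/104) = 23/43 + 123/26 = 5887/1118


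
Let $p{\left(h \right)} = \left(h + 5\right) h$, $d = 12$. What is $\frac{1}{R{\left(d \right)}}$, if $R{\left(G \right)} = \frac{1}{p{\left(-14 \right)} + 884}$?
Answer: $1010$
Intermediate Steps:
$p{\left(h \right)} = h \left(5 + h\right)$ ($p{\left(h \right)} = \left(5 + h\right) h = h \left(5 + h\right)$)
$R{\left(G \right)} = \frac{1}{1010}$ ($R{\left(G \right)} = \frac{1}{- 14 \left(5 - 14\right) + 884} = \frac{1}{\left(-14\right) \left(-9\right) + 884} = \frac{1}{126 + 884} = \frac{1}{1010}$)
$\frac{1}{R{\left(d \right)}} = \frac{1}{\frac{1}{1010}} = 1010$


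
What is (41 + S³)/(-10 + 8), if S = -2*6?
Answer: 1687/2 ≈ 843.50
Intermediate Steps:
S = -12
(41 + S³)/(-10 + 8) = (41 + (-12)³)/(-10 + 8) = (41 - 1728)/(-2) = -½*(-1687) = 1687/2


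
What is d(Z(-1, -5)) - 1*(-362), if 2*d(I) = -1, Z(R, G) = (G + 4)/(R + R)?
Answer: 723/2 ≈ 361.50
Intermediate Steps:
Z(R, G) = (4 + G)/(2*R) (Z(R, G) = (4 + G)/((2*R)) = (4 + G)*(1/(2*R)) = (4 + G)/(2*R))
d(I) = -½ (d(I) = (½)*(-1) = -½)
d(Z(-1, -5)) - 1*(-362) = -½ - 1*(-362) = -½ + 362 = 723/2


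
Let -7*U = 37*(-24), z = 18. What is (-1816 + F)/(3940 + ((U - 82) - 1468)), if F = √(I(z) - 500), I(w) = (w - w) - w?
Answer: -6356/8809 + 7*I*√518/17618 ≈ -0.72153 + 0.0090429*I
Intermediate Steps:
I(w) = -w (I(w) = 0 - w = -w)
U = 888/7 (U = -37*(-24)/7 = -⅐*(-888) = 888/7 ≈ 126.86)
F = I*√518 (F = √(-1*18 - 500) = √(-18 - 500) = √(-518) = I*√518 ≈ 22.76*I)
(-1816 + F)/(3940 + ((U - 82) - 1468)) = (-1816 + I*√518)/(3940 + ((888/7 - 82) - 1468)) = (-1816 + I*√518)/(3940 + (314/7 - 1468)) = (-1816 + I*√518)/(3940 - 9962/7) = (-1816 + I*√518)/(17618/7) = (-1816 + I*√518)*(7/17618) = -6356/8809 + 7*I*√518/17618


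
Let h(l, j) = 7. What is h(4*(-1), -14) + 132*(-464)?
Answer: -61241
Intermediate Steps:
h(4*(-1), -14) + 132*(-464) = 7 + 132*(-464) = 7 - 61248 = -61241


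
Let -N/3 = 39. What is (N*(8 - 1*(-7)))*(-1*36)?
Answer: 63180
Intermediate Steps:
N = -117 (N = -3*39 = -117)
(N*(8 - 1*(-7)))*(-1*36) = (-117*(8 - 1*(-7)))*(-1*36) = -117*(8 + 7)*(-36) = -117*15*(-36) = -1755*(-36) = 63180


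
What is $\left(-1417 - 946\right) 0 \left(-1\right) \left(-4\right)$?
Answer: $0$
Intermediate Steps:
$\left(-1417 - 946\right) 0 \left(-1\right) \left(-4\right) = - 2363 \cdot 0 \left(-4\right) = \left(-2363\right) 0 = 0$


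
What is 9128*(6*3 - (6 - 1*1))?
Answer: 118664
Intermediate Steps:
9128*(6*3 - (6 - 1*1)) = 9128*(18 - (6 - 1)) = 9128*(18 - 1*5) = 9128*(18 - 5) = 9128*13 = 118664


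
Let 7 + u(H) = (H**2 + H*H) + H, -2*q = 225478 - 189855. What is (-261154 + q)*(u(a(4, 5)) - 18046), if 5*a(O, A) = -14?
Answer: 251628554793/50 ≈ 5.0326e+9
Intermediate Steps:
a(O, A) = -14/5 (a(O, A) = (1/5)*(-14) = -14/5)
q = -35623/2 (q = -(225478 - 189855)/2 = -1/2*35623 = -35623/2 ≈ -17812.)
u(H) = -7 + H + 2*H**2 (u(H) = -7 + ((H**2 + H*H) + H) = -7 + ((H**2 + H**2) + H) = -7 + (2*H**2 + H) = -7 + (H + 2*H**2) = -7 + H + 2*H**2)
(-261154 + q)*(u(a(4, 5)) - 18046) = (-261154 - 35623/2)*((-7 - 14/5 + 2*(-14/5)**2) - 18046) = -557931*((-7 - 14/5 + 2*(196/25)) - 18046)/2 = -557931*((-7 - 14/5 + 392/25) - 18046)/2 = -557931*(147/25 - 18046)/2 = -557931/2*(-451003/25) = 251628554793/50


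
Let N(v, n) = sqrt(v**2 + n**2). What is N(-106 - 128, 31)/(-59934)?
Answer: -sqrt(55717)/59934 ≈ -0.0039384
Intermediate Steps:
N(v, n) = sqrt(n**2 + v**2)
N(-106 - 128, 31)/(-59934) = sqrt(31**2 + (-106 - 128)**2)/(-59934) = sqrt(961 + (-234)**2)*(-1/59934) = sqrt(961 + 54756)*(-1/59934) = sqrt(55717)*(-1/59934) = -sqrt(55717)/59934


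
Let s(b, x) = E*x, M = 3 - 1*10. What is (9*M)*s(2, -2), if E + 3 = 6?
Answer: 378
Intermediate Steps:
E = 3 (E = -3 + 6 = 3)
M = -7 (M = 3 - 10 = -7)
s(b, x) = 3*x
(9*M)*s(2, -2) = (9*(-7))*(3*(-2)) = -63*(-6) = 378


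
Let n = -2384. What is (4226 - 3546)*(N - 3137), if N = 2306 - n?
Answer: 1056040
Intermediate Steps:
N = 4690 (N = 2306 - 1*(-2384) = 2306 + 2384 = 4690)
(4226 - 3546)*(N - 3137) = (4226 - 3546)*(4690 - 3137) = 680*1553 = 1056040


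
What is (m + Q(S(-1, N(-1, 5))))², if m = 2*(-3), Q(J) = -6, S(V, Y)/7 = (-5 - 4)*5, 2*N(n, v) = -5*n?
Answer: 144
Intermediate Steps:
N(n, v) = -5*n/2 (N(n, v) = (-5*n)/2 = -5*n/2)
S(V, Y) = -315 (S(V, Y) = 7*((-5 - 4)*5) = 7*(-9*5) = 7*(-45) = -315)
m = -6
(m + Q(S(-1, N(-1, 5))))² = (-6 - 6)² = (-12)² = 144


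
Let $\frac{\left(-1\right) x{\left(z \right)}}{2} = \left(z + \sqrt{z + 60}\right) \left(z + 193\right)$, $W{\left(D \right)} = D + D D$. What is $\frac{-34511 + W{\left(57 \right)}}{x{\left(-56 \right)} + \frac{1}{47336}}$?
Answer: $- \frac{1477119880}{700383457} \approx -2.109$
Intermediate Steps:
$W{\left(D \right)} = D + D^{2}$
$x{\left(z \right)} = - 2 \left(193 + z\right) \left(z + \sqrt{60 + z}\right)$ ($x{\left(z \right)} = - 2 \left(z + \sqrt{z + 60}\right) \left(z + 193\right) = - 2 \left(z + \sqrt{60 + z}\right) \left(193 + z\right) = - 2 \left(193 + z\right) \left(z + \sqrt{60 + z}\right)$)
$\frac{-34511 + W{\left(57 \right)}}{x{\left(-56 \right)} + \frac{1}{47336}} = \frac{-34511 + 57 \left(1 + 57\right)}{\left(\left(-386\right) \left(-56\right) - 386 \sqrt{60 - 56} - 2 \left(-56\right)^{2} - - 112 \sqrt{60 - 56}\right) + \frac{1}{47336}} = \frac{-34511 + 57 \cdot 58}{\left(21616 - 386 \sqrt{4} - 6272 - - 112 \sqrt{4}\right) + \frac{1}{47336}} = \frac{-34511 + 3306}{\left(21616 - 772 - 6272 - \left(-112\right) 2\right) + \frac{1}{47336}} = - \frac{31205}{\left(21616 - 772 - 6272 + 224\right) + \frac{1}{47336}} = - \frac{31205}{14796 + \frac{1}{47336}} = - \frac{31205}{\frac{700383457}{47336}} = \left(-31205\right) \frac{47336}{700383457} = - \frac{1477119880}{700383457}$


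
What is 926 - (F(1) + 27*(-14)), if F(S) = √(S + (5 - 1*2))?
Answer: 1302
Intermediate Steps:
F(S) = √(3 + S) (F(S) = √(S + (5 - 2)) = √(S + 3) = √(3 + S))
926 - (F(1) + 27*(-14)) = 926 - (√(3 + 1) + 27*(-14)) = 926 - (√4 - 378) = 926 - (2 - 378) = 926 - 1*(-376) = 926 + 376 = 1302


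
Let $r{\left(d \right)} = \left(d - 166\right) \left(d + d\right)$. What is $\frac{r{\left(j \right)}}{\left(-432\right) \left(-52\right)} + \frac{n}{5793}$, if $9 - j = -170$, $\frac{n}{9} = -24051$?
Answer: $- \frac{61994543}{1668384} \approx -37.158$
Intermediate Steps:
$n = -216459$ ($n = 9 \left(-24051\right) = -216459$)
$j = 179$ ($j = 9 - -170 = 9 + 170 = 179$)
$r{\left(d \right)} = 2 d \left(-166 + d\right)$ ($r{\left(d \right)} = \left(-166 + d\right) 2 d = 2 d \left(-166 + d\right)$)
$\frac{r{\left(j \right)}}{\left(-432\right) \left(-52\right)} + \frac{n}{5793} = \frac{2 \cdot 179 \left(-166 + 179\right)}{\left(-432\right) \left(-52\right)} - \frac{216459}{5793} = \frac{2 \cdot 179 \cdot 13}{22464} - \frac{72153}{1931} = 4654 \cdot \frac{1}{22464} - \frac{72153}{1931} = \frac{179}{864} - \frac{72153}{1931} = - \frac{61994543}{1668384}$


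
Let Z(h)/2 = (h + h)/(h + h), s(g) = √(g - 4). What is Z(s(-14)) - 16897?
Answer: -16895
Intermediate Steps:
s(g) = √(-4 + g)
Z(h) = 2 (Z(h) = 2*((h + h)/(h + h)) = 2*((2*h)/((2*h))) = 2*((2*h)*(1/(2*h))) = 2*1 = 2)
Z(s(-14)) - 16897 = 2 - 16897 = -16895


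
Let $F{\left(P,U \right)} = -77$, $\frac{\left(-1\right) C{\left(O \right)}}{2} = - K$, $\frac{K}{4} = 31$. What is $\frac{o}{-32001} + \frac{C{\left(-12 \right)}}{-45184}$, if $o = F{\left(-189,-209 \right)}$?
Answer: $- \frac{557135}{180741648} \approx -0.0030825$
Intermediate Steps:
$K = 124$ ($K = 4 \cdot 31 = 124$)
$C{\left(O \right)} = 248$ ($C{\left(O \right)} = - 2 \left(\left(-1\right) 124\right) = \left(-2\right) \left(-124\right) = 248$)
$o = -77$
$\frac{o}{-32001} + \frac{C{\left(-12 \right)}}{-45184} = - \frac{77}{-32001} + \frac{248}{-45184} = \left(-77\right) \left(- \frac{1}{32001}\right) + 248 \left(- \frac{1}{45184}\right) = \frac{77}{32001} - \frac{31}{5648} = - \frac{557135}{180741648}$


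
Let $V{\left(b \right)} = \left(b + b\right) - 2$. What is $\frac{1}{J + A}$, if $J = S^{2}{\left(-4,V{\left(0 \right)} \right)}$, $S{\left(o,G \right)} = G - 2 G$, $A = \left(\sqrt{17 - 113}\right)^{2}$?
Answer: $- \frac{1}{92} \approx -0.01087$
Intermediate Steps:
$V{\left(b \right)} = -2 + 2 b$ ($V{\left(b \right)} = 2 b - 2 = -2 + 2 b$)
$A = -96$ ($A = \left(\sqrt{-96}\right)^{2} = \left(4 i \sqrt{6}\right)^{2} = -96$)
$S{\left(o,G \right)} = - G$
$J = 4$ ($J = \left(- (-2 + 2 \cdot 0)\right)^{2} = \left(- (-2 + 0)\right)^{2} = \left(\left(-1\right) \left(-2\right)\right)^{2} = 2^{2} = 4$)
$\frac{1}{J + A} = \frac{1}{4 - 96} = \frac{1}{-92} = - \frac{1}{92}$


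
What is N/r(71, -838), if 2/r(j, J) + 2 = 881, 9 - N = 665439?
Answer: -292456485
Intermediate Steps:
N = -665430 (N = 9 - 1*665439 = 9 - 665439 = -665430)
r(j, J) = 2/879 (r(j, J) = 2/(-2 + 881) = 2/879)
N/r(71, -838) = -665430/2/879 = -665430*879/2 = -292456485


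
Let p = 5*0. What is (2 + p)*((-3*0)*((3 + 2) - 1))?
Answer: 0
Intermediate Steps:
p = 0
(2 + p)*((-3*0)*((3 + 2) - 1)) = (2 + 0)*((-3*0)*((3 + 2) - 1)) = 2*(0*(5 - 1)) = 2*(0*4) = 2*0 = 0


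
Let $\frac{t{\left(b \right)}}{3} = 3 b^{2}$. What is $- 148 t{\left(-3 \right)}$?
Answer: $-11988$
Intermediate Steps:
$t{\left(b \right)} = 9 b^{2}$ ($t{\left(b \right)} = 3 \cdot 3 b^{2} = 9 b^{2}$)
$- 148 t{\left(-3 \right)} = - 148 \cdot 9 \left(-3\right)^{2} = - 148 \cdot 9 \cdot 9 = \left(-148\right) 81 = -11988$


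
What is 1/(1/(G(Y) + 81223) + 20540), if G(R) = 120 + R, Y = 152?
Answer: 81495/1673907301 ≈ 4.8685e-5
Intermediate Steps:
1/(1/(G(Y) + 81223) + 20540) = 1/(1/((120 + 152) + 81223) + 20540) = 1/(1/(272 + 81223) + 20540) = 1/(1/81495 + 20540) = 1/(1673907301/81495) = 81495/1673907301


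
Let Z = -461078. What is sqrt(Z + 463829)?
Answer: sqrt(2751) ≈ 52.450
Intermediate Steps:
sqrt(Z + 463829) = sqrt(-461078 + 463829) = sqrt(2751)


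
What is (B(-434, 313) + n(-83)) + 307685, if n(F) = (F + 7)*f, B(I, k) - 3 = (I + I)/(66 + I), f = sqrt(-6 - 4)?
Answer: 28307513/92 - 76*I*sqrt(10) ≈ 3.0769e+5 - 240.33*I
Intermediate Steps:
f = I*sqrt(10) (f = sqrt(-10) = I*sqrt(10) ≈ 3.1623*I)
B(I, k) = 3 + 2*I/(66 + I) (B(I, k) = 3 + (I + I)/(66 + I) = 3 + (2*I)/(66 + I) = 3 + 2*I/(66 + I))
n(F) = I*sqrt(10)*(7 + F) (n(F) = (F + 7)*(I*sqrt(10)) = (7 + F)*(I*sqrt(10)) = I*sqrt(10)*(7 + F))
(B(-434, 313) + n(-83)) + 307685 = ((198 + 5*(-434))/(66 - 434) + I*sqrt(10)*(7 - 83)) + 307685 = ((198 - 2170)/(-368) + I*sqrt(10)*(-76)) + 307685 = (-1/368*(-1972) - 76*I*sqrt(10)) + 307685 = (493/92 - 76*I*sqrt(10)) + 307685 = 28307513/92 - 76*I*sqrt(10)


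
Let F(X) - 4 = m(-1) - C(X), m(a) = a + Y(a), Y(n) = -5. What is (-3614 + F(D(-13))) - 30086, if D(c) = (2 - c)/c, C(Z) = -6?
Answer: -33696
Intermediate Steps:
m(a) = -5 + a (m(a) = a - 5 = -5 + a)
D(c) = (2 - c)/c
F(X) = 4 (F(X) = 4 + ((-5 - 1) - 1*(-6)) = 4 + (-6 + 6) = 4 + 0 = 4)
(-3614 + F(D(-13))) - 30086 = (-3614 + 4) - 30086 = -3610 - 30086 = -33696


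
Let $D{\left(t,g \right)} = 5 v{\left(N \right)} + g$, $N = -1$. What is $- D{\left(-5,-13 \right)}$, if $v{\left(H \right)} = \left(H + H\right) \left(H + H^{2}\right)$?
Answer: $13$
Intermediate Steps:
$v{\left(H \right)} = 2 H \left(H + H^{2}\right)$
$D{\left(t,g \right)} = g$ ($D{\left(t,g \right)} = 5 \cdot 2 \left(-1\right)^{2} \left(1 - 1\right) + g = 5 \cdot 2 \cdot 1 \cdot 0 + g = 5 \cdot 0 + g = 0 + g = g$)
$- D{\left(-5,-13 \right)} = \left(-1\right) \left(-13\right) = 13$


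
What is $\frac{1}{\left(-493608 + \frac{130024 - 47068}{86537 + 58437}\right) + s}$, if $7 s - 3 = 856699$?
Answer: $- \frac{72487}{26908727636} \approx -2.6938 \cdot 10^{-6}$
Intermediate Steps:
$s = 122386$ ($s = \frac{3}{7} + \frac{1}{7} \cdot 856699 = \frac{3}{7} + \frac{856699}{7} = 122386$)
$\frac{1}{\left(-493608 + \frac{130024 - 47068}{86537 + 58437}\right) + s} = \frac{1}{\left(-493608 + \frac{130024 - 47068}{86537 + 58437}\right) + 122386} = \frac{1}{\left(-493608 + \frac{82956}{144974}\right) + 122386} = \frac{1}{\left(-493608 + 82956 \cdot \frac{1}{144974}\right) + 122386} = \frac{1}{\left(-493608 + \frac{41478}{72487}\right) + 122386} = \frac{1}{- \frac{35780121618}{72487} + 122386} = \frac{1}{- \frac{26908727636}{72487}} = - \frac{72487}{26908727636}$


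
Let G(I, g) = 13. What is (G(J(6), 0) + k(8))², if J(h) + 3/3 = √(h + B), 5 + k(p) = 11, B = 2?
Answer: 361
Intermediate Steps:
k(p) = 6 (k(p) = -5 + 11 = 6)
J(h) = -1 + √(2 + h) (J(h) = -1 + √(h + 2) = -1 + √(2 + h))
(G(J(6), 0) + k(8))² = (13 + 6)² = 19² = 361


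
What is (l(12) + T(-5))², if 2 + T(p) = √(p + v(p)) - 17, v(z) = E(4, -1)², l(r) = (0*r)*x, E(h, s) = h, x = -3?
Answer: (19 - √11)² ≈ 245.97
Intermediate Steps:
l(r) = 0 (l(r) = (0*r)*(-3) = 0*(-3) = 0)
v(z) = 16 (v(z) = 4² = 16)
T(p) = -19 + √(16 + p) (T(p) = -2 + (√(p + 16) - 17) = -2 + (√(16 + p) - 17) = -2 + (-17 + √(16 + p)) = -19 + √(16 + p))
(l(12) + T(-5))² = (0 + (-19 + √(16 - 5)))² = (0 + (-19 + √11))² = (-19 + √11)²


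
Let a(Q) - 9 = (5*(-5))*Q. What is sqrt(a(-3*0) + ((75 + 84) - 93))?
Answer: 5*sqrt(3) ≈ 8.6602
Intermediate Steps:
a(Q) = 9 - 25*Q (a(Q) = 9 + (5*(-5))*Q = 9 - 25*Q)
sqrt(a(-3*0) + ((75 + 84) - 93)) = sqrt((9 - (-75)*0) + ((75 + 84) - 93)) = sqrt((9 - 25*0) + (159 - 93)) = sqrt((9 + 0) + 66) = sqrt(9 + 66) = sqrt(75) = 5*sqrt(3)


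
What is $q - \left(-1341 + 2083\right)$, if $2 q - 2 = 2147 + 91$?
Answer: $378$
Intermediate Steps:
$q = 1120$ ($q = 1 + \frac{2147 + 91}{2} = 1 + \frac{1}{2} \cdot 2238 = 1 + 1119 = 1120$)
$q - \left(-1341 + 2083\right) = 1120 - \left(-1341 + 2083\right) = 1120 - 742 = 378$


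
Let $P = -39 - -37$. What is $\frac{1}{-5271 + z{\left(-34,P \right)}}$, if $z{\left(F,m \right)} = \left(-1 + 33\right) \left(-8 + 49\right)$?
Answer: $- \frac{1}{3959} \approx -0.00025259$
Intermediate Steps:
$P = -2$ ($P = -39 + 37 = -2$)
$z{\left(F,m \right)} = 1312$ ($z{\left(F,m \right)} = 32 \cdot 41 = 1312$)
$\frac{1}{-5271 + z{\left(-34,P \right)}} = \frac{1}{-5271 + 1312} = \frac{1}{-3959} = - \frac{1}{3959}$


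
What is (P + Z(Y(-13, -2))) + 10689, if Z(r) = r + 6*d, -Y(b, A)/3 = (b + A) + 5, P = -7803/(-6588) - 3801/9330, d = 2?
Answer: 4071850841/379420 ≈ 10732.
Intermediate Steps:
P = 294821/379420 (P = -7803*(-1/6588) - 3801*1/9330 = 289/244 - 1267/3110 = 294821/379420 ≈ 0.77703)
Y(b, A) = -15 - 3*A - 3*b (Y(b, A) = -3*((b + A) + 5) = -3*((A + b) + 5) = -3*(5 + A + b) = -15 - 3*A - 3*b)
Z(r) = 12 + r (Z(r) = r + 6*2 = r + 12 = 12 + r)
(P + Z(Y(-13, -2))) + 10689 = (294821/379420 + (12 + (-15 - 3*(-2) - 3*(-13)))) + 10689 = (294821/379420 + (12 + (-15 + 6 + 39))) + 10689 = (294821/379420 + (12 + 30)) + 10689 = (294821/379420 + 42) + 10689 = 16230461/379420 + 10689 = 4071850841/379420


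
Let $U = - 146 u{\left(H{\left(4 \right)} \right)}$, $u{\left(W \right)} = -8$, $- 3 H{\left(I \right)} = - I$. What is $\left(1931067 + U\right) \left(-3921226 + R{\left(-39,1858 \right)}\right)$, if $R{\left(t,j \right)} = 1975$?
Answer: $-7572913955985$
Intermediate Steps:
$H{\left(I \right)} = \frac{I}{3}$ ($H{\left(I \right)} = - \frac{\left(-1\right) I}{3} = \frac{I}{3}$)
$U = 1168$ ($U = \left(-146\right) \left(-8\right) = 1168$)
$\left(1931067 + U\right) \left(-3921226 + R{\left(-39,1858 \right)}\right) = \left(1931067 + 1168\right) \left(-3921226 + 1975\right) = 1932235 \left(-3919251\right) = -7572913955985$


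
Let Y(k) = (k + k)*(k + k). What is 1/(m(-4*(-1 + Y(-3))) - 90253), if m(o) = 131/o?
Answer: -140/12635551 ≈ -1.1080e-5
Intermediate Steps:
Y(k) = 4*k² (Y(k) = (2*k)*(2*k) = 4*k²)
1/(m(-4*(-1 + Y(-3))) - 90253) = 1/(131/((-4*(-1 + 4*(-3)²))) - 90253) = 1/(131/((-4*(-1 + 4*9))) - 90253) = 1/(131/((-4*(-1 + 36))) - 90253) = 1/(131/((-4*35)) - 90253) = 1/(131/(-140) - 90253) = 1/(131*(-1/140) - 90253) = 1/(-131/140 - 90253) = 1/(-12635551/140) = -140/12635551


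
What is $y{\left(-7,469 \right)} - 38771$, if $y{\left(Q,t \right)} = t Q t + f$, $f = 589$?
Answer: $-1577909$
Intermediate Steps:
$y{\left(Q,t \right)} = 589 + Q t^{2}$ ($y{\left(Q,t \right)} = t Q t + 589 = Q t t + 589 = Q t^{2} + 589 = 589 + Q t^{2}$)
$y{\left(-7,469 \right)} - 38771 = \left(589 - 7 \cdot 469^{2}\right) - 38771 = \left(589 - 1539727\right) - 38771 = -1539138 - 38771 = -1577909$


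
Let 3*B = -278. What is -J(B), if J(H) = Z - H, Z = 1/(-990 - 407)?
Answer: -388363/4191 ≈ -92.666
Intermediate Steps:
B = -278/3 (B = (⅓)*(-278) = -278/3 ≈ -92.667)
Z = -1/1397 (Z = 1/(-1397) = -1/1397 ≈ -0.00071582)
J(H) = -1/1397 - H
-J(B) = -(-1/1397 - 1*(-278/3)) = -(-1/1397 + 278/3) = -1*388363/4191 = -388363/4191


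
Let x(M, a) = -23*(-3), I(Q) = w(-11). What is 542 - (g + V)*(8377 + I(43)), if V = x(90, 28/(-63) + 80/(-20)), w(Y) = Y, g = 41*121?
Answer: -42080438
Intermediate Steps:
g = 4961
I(Q) = -11
x(M, a) = 69
V = 69
542 - (g + V)*(8377 + I(43)) = 542 - (4961 + 69)*(8377 - 11) = 542 - 5030*8366 = 542 - 1*42080980 = 542 - 42080980 = -42080438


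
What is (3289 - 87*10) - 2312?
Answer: 107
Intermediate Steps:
(3289 - 87*10) - 2312 = (3289 - 870) - 2312 = 2419 - 2312 = 107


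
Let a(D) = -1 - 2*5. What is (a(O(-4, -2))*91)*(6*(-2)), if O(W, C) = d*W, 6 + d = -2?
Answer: 12012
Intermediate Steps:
d = -8 (d = -6 - 2 = -8)
O(W, C) = -8*W
a(D) = -11 (a(D) = -1 - 10 = -11)
(a(O(-4, -2))*91)*(6*(-2)) = (-11*91)*(6*(-2)) = -1001*(-12) = 12012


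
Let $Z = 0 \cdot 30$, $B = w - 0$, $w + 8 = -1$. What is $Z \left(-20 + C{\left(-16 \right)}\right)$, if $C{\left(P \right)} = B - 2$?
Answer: $0$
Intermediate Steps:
$w = -9$ ($w = -8 - 1 = -9$)
$B = -9$ ($B = -9 - 0 = -9 + 0 = -9$)
$Z = 0$
$C{\left(P \right)} = -11$ ($C{\left(P \right)} = -9 - 2 = -11$)
$Z \left(-20 + C{\left(-16 \right)}\right) = 0 \left(-20 - 11\right) = 0 \left(-31\right) = 0$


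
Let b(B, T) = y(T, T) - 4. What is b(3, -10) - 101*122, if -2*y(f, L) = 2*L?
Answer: -12316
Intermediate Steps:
y(f, L) = -L
b(B, T) = -4 - T (b(B, T) = -T - 4 = -4 - T)
b(3, -10) - 101*122 = (-4 - 1*(-10)) - 101*122 = (-4 + 10) - 12322 = 6 - 12322 = -12316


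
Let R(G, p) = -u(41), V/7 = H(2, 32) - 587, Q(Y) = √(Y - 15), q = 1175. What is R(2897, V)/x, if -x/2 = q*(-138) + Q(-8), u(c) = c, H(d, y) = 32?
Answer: -144525/1143157501 - 41*I*√23/52585245046 ≈ -0.00012643 - 3.7392e-9*I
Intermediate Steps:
Q(Y) = √(-15 + Y)
V = -3885 (V = 7*(32 - 587) = 7*(-555) = -3885)
x = 324300 - 2*I*√23 (x = -2*(1175*(-138) + √(-15 - 8)) = -2*(-162150 + √(-23)) = -2*(-162150 + I*√23) = 324300 - 2*I*√23 ≈ 3.243e+5 - 9.5917*I)
R(G, p) = -41 (R(G, p) = -1*41 = -41)
R(2897, V)/x = -41/(324300 - 2*I*√23)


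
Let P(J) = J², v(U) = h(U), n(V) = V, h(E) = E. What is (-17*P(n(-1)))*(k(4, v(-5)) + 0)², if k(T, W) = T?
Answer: -272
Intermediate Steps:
v(U) = U
(-17*P(n(-1)))*(k(4, v(-5)) + 0)² = (-17*(-1)²)*(4 + 0)² = -17*1*4² = -17*16 = -272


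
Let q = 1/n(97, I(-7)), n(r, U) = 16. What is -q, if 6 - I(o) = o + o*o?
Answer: -1/16 ≈ -0.062500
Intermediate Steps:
I(o) = 6 - o - o² (I(o) = 6 - (o + o*o) = 6 - (o + o²) = 6 + (-o - o²) = 6 - o - o²)
q = 1/16 ≈ 0.062500
-q = -1*1/16 = -1/16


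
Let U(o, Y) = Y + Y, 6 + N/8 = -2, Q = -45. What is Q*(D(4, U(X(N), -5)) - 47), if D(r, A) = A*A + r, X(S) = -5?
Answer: -2565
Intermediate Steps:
N = -64 (N = -48 + 8*(-2) = -48 - 16 = -64)
U(o, Y) = 2*Y
D(r, A) = r + A² (D(r, A) = A² + r = r + A²)
Q*(D(4, U(X(N), -5)) - 47) = -45*((4 + (2*(-5))²) - 47) = -45*((4 + (-10)²) - 47) = -45*((4 + 100) - 47) = -45*(104 - 47) = -45*57 = -2565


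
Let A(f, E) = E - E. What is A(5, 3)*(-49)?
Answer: 0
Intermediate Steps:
A(f, E) = 0
A(5, 3)*(-49) = 0*(-49) = 0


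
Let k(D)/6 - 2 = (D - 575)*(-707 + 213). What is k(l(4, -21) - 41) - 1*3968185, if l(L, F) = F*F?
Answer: -3449473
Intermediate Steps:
l(L, F) = F²
k(D) = 1704312 - 2964*D (k(D) = 12 + 6*((D - 575)*(-707 + 213)) = 12 + 6*((-575 + D)*(-494)) = 12 + 6*(284050 - 494*D) = 12 + (1704300 - 2964*D) = 1704312 - 2964*D)
k(l(4, -21) - 41) - 1*3968185 = (1704312 - 2964*((-21)² - 41)) - 1*3968185 = (1704312 - 2964*(441 - 41)) - 3968185 = (1704312 - 2964*400) - 3968185 = (1704312 - 1185600) - 3968185 = 518712 - 3968185 = -3449473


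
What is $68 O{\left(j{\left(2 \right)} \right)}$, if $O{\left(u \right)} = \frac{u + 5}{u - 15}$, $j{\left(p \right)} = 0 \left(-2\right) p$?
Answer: $- \frac{68}{3} \approx -22.667$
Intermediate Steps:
$j{\left(p \right)} = 0$ ($j{\left(p \right)} = 0 p = 0$)
$O{\left(u \right)} = \frac{5 + u}{-15 + u}$
$68 O{\left(j{\left(2 \right)} \right)} = 68 \frac{5 + 0}{-15 + 0} = 68 \frac{1}{-15} \cdot 5 = 68 \left(\left(- \frac{1}{15}\right) 5\right) = 68 \left(- \frac{1}{3}\right) = - \frac{68}{3}$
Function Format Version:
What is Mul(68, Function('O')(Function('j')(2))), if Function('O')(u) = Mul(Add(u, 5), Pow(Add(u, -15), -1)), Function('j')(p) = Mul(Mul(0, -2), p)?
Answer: Rational(-68, 3) ≈ -22.667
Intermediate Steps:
Function('j')(p) = 0 (Function('j')(p) = Mul(0, p) = 0)
Function('O')(u) = Mul(Pow(Add(-15, u), -1), Add(5, u)) (Function('O')(u) = Mul(Add(5, u), Pow(Add(-15, u), -1)) = Mul(Pow(Add(-15, u), -1), Add(5, u)))
Mul(68, Function('O')(Function('j')(2))) = Mul(68, Mul(Pow(Add(-15, 0), -1), Add(5, 0))) = Mul(68, Mul(Pow(-15, -1), 5)) = Mul(68, Mul(Rational(-1, 15), 5)) = Mul(68, Rational(-1, 3)) = Rational(-68, 3)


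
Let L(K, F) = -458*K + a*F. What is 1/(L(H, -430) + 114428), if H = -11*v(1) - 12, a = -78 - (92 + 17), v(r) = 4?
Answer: 1/220486 ≈ 4.5354e-6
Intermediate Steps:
a = -187 (a = -78 - 1*109 = -78 - 109 = -187)
H = -56 (H = -11*4 - 12 = -44 - 12 = -56)
L(K, F) = -458*K - 187*F
1/(L(H, -430) + 114428) = 1/((-458*(-56) - 187*(-430)) + 114428) = 1/((25648 + 80410) + 114428) = 1/(106058 + 114428) = 1/220486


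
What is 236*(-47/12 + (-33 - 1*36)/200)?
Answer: -150863/150 ≈ -1005.8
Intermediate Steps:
236*(-47/12 + (-33 - 1*36)/200) = 236*(-47*1/12 + (-33 - 36)*(1/200)) = 236*(-47/12 - 69*1/200) = 236*(-47/12 - 69/200) = 236*(-2557/600) = -150863/150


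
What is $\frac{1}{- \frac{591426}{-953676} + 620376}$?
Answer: $\frac{52982}{32868794089} \approx 1.6119 \cdot 10^{-6}$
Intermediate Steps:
$\frac{1}{- \frac{591426}{-953676} + 620376} = \frac{1}{\left(-591426\right) \left(- \frac{1}{953676}\right) + 620376} = \frac{1}{\frac{32857}{52982} + 620376} = \frac{1}{\frac{32868794089}{52982}} = \frac{52982}{32868794089}$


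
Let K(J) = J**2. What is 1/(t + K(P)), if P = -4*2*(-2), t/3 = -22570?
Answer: -1/67454 ≈ -1.4825e-5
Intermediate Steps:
t = -67710 (t = 3*(-22570) = -67710)
P = 16 (P = -8*(-2) = 16)
1/(t + K(P)) = 1/(-67710 + 16**2) = 1/(-67710 + 256) = 1/(-67454) = -1/67454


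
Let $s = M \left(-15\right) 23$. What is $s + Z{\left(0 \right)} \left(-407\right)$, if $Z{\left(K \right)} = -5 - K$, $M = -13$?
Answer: $6520$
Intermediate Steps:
$s = 4485$ ($s = \left(-13\right) \left(-15\right) 23 = 195 \cdot 23 = 4485$)
$s + Z{\left(0 \right)} \left(-407\right) = 4485 + \left(-5 - 0\right) \left(-407\right) = 4485 + \left(-5 + 0\right) \left(-407\right) = 4485 - -2035 = 4485 + 2035 = 6520$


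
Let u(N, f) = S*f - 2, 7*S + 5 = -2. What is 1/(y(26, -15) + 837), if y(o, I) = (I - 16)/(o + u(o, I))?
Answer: 39/32612 ≈ 0.0011959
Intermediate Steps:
S = -1 (S = -5/7 + (⅐)*(-2) = -5/7 - 2/7 = -1)
u(N, f) = -2 - f (u(N, f) = -f - 2 = -2 - f)
y(o, I) = (-16 + I)/(-2 + o - I) (y(o, I) = (I - 16)/(o + (-2 - I)) = (-16 + I)/(-2 + o - I))
1/(y(26, -15) + 837) = 1/((16 - 1*(-15))/(2 - 15 - 1*26) + 837) = 1/((16 + 15)/(2 - 15 - 26) + 837) = 1/(31/(-39) + 837) = 1/(-1/39*31 + 837) = 1/(-31/39 + 837) = 1/(32612/39) = 39/32612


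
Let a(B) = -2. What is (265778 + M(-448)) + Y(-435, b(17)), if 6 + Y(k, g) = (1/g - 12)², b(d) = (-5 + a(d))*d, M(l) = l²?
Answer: 6607808677/14161 ≈ 4.6662e+5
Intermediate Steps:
b(d) = -7*d (b(d) = (-5 - 2)*d = -7*d)
Y(k, g) = -6 + (-12 + 1/g)² (Y(k, g) = -6 + (1/g - 12)² = -6 + (-12 + 1/g)²)
(265778 + M(-448)) + Y(-435, b(17)) = (265778 + (-448)²) + (138 + (-7*17)⁻² - 24/((-7*17))) = (265778 + 200704) + (138 + (-119)⁻² - 24/(-119)) = 466482 + (138 + 1/14161 - 24*(-1/119)) = 466482 + (138 + 1/14161 + 24/119) = 466482 + 1957075/14161 = 6607808677/14161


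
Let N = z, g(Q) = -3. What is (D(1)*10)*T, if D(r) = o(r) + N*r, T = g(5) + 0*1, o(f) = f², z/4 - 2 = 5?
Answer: -870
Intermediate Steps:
z = 28 (z = 8 + 4*5 = 8 + 20 = 28)
N = 28
T = -3 (T = -3 + 0*1 = -3 + 0 = -3)
D(r) = r² + 28*r
(D(1)*10)*T = ((1*(28 + 1))*10)*(-3) = ((1*29)*10)*(-3) = (29*10)*(-3) = 290*(-3) = -870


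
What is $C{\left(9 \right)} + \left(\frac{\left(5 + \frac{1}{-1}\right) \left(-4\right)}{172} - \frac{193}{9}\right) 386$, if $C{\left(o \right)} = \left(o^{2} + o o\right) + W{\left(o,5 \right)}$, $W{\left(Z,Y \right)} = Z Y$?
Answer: $- \frac{3137201}{387} \approx -8106.5$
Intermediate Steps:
$W{\left(Z,Y \right)} = Y Z$
$C{\left(o \right)} = 2 o^{2} + 5 o$ ($C{\left(o \right)} = \left(o^{2} + o o\right) + 5 o = \left(o^{2} + o^{2}\right) + 5 o = 2 o^{2} + 5 o$)
$C{\left(9 \right)} + \left(\frac{\left(5 + \frac{1}{-1}\right) \left(-4\right)}{172} - \frac{193}{9}\right) 386 = 9 \left(5 + 2 \cdot 9\right) + \left(\frac{\left(5 + \frac{1}{-1}\right) \left(-4\right)}{172} - \frac{193}{9}\right) 386 = 9 \left(5 + 18\right) + \left(\left(5 - 1\right) \left(-4\right) \frac{1}{172} - \frac{193}{9}\right) 386 = 9 \cdot 23 + \left(4 \left(-4\right) \frac{1}{172} - \frac{193}{9}\right) 386 = 207 + \left(\left(-16\right) \frac{1}{172} - \frac{193}{9}\right) 386 = 207 + \left(- \frac{4}{43} - \frac{193}{9}\right) 386 = 207 - \frac{3217310}{387} = - \frac{3137201}{387}$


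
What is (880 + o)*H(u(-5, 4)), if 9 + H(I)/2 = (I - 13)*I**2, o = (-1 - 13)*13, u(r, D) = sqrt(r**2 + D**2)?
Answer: -756632 + 57236*sqrt(41) ≈ -3.9014e+5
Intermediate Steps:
u(r, D) = sqrt(D**2 + r**2)
o = -182 (o = -14*13 = -182)
H(I) = -18 + 2*I**2*(-13 + I) (H(I) = -18 + 2*((I - 13)*I**2) = -18 + 2*((-13 + I)*I**2) = -18 + 2*(I**2*(-13 + I)) = -18 + 2*I**2*(-13 + I))
(880 + o)*H(u(-5, 4)) = (880 - 182)*(-18 - 26*(sqrt(4**2 + (-5)**2))**2 + 2*(sqrt(4**2 + (-5)**2))**3) = 698*(-18 - 26*(sqrt(16 + 25))**2 + 2*(sqrt(16 + 25))**3) = 698*(-18 - 26*(sqrt(41))**2 + 2*(sqrt(41))**3) = 698*(-18 - 26*41 + 2*(41*sqrt(41))) = 698*(-18 - 1066 + 82*sqrt(41)) = 698*(-1084 + 82*sqrt(41)) = -756632 + 57236*sqrt(41)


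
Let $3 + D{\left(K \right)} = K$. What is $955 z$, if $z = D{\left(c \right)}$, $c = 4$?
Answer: $955$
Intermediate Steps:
$D{\left(K \right)} = -3 + K$
$z = 1$ ($z = -3 + 4 = 1$)
$955 z = 955 \cdot 1 = 955$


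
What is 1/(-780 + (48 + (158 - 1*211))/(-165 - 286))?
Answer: -451/351775 ≈ -0.0012821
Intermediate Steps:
1/(-780 + (48 + (158 - 1*211))/(-165 - 286)) = 1/(-780 + (48 + (158 - 211))/(-451)) = 1/(-780 + (48 - 53)*(-1/451)) = 1/(-780 - 5*(-1/451)) = 1/(-780 + 5/451) = 1/(-351775/451) = -451/351775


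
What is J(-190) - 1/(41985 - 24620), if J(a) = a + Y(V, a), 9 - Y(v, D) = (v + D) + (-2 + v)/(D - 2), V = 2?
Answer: 121554/17365 ≈ 6.9999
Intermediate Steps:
Y(v, D) = 9 - D - v - (-2 + v)/(-2 + D) (Y(v, D) = 9 - ((v + D) + (-2 + v)/(D - 2)) = 9 - ((D + v) + (-2 + v)/(-2 + D)) = 9 - (D + v + (-2 + v)/(-2 + D)) = 9 + (-D - v - (-2 + v)/(-2 + D)) = 9 - D - v - (-2 + v)/(-2 + D))
J(a) = a + (-14 - a² + 9*a)/(-2 + a) (J(a) = a + (-16 + 2 - a² + 11*a - 1*a*2)/(-2 + a) = a + (-16 + 2 - a² + 11*a - 2*a)/(-2 + a) = a + (-14 - a² + 9*a)/(-2 + a))
J(-190) - 1/(41985 - 24620) = 7 - 1/(41985 - 24620) = 7 - 1/17365 = 121554/17365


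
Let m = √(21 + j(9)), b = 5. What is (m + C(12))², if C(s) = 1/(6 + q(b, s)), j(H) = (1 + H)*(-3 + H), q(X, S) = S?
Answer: 26569/324 ≈ 82.003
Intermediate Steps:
C(s) = 1/(6 + s)
m = 9 (m = √(21 + (-3 + 9² - 2*9)) = √(21 + (-3 + 81 - 18)) = √(21 + 60) = √81 = 9)
(m + C(12))² = (9 + 1/(6 + 12))² = (9 + 1/18)² = (163/18)² = 26569/324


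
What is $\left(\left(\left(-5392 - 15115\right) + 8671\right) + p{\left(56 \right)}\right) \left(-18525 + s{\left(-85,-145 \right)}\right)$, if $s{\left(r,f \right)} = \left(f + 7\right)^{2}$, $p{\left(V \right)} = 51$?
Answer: $-6116415$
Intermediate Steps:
$s{\left(r,f \right)} = \left(7 + f\right)^{2}$
$\left(\left(\left(-5392 - 15115\right) + 8671\right) + p{\left(56 \right)}\right) \left(-18525 + s{\left(-85,-145 \right)}\right) = \left(\left(\left(-5392 - 15115\right) + 8671\right) + 51\right) \left(-18525 + \left(7 - 145\right)^{2}\right) = \left(\left(-20507 + 8671\right) + 51\right) \left(-18525 + \left(-138\right)^{2}\right) = \left(-11836 + 51\right) \left(-18525 + 19044\right) = \left(-11785\right) 519 = -6116415$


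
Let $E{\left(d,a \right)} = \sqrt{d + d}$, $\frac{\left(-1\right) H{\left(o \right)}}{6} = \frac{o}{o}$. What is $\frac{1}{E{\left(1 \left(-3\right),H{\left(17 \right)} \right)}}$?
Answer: $- \frac{i \sqrt{6}}{6} \approx - 0.40825 i$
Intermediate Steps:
$H{\left(o \right)} = -6$ ($H{\left(o \right)} = - 6 \frac{o}{o} = \left(-6\right) 1 = -6$)
$E{\left(d,a \right)} = \sqrt{2} \sqrt{d}$ ($E{\left(d,a \right)} = \sqrt{2 d} = \sqrt{2} \sqrt{d}$)
$\frac{1}{E{\left(1 \left(-3\right),H{\left(17 \right)} \right)}} = \frac{1}{\sqrt{2} \sqrt{1 \left(-3\right)}} = \frac{1}{\sqrt{2} \sqrt{-3}} = \frac{1}{\sqrt{2} i \sqrt{3}} = \frac{1}{i \sqrt{6}} = - \frac{i \sqrt{6}}{6}$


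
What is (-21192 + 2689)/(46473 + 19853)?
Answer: -18503/66326 ≈ -0.27897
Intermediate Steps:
(-21192 + 2689)/(46473 + 19853) = -18503/66326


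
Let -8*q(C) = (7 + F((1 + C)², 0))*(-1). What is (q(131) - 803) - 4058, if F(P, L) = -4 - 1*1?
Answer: -19443/4 ≈ -4860.8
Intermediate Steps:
F(P, L) = -5 (F(P, L) = -4 - 1 = -5)
q(C) = ¼ (q(C) = -(7 - 5)*(-1)/8 = -(-1)/4 = -⅛*(-2) = ¼)
(q(131) - 803) - 4058 = (¼ - 803) - 4058 = -3211/4 - 4058 = -19443/4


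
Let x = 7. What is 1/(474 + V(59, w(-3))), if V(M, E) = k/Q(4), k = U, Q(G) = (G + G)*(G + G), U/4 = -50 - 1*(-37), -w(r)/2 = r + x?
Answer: 16/7571 ≈ 0.0021133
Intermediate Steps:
w(r) = -14 - 2*r (w(r) = -2*(r + 7) = -2*(7 + r) = -14 - 2*r)
U = -52 (U = 4*(-50 - 1*(-37)) = 4*(-50 + 37) = 4*(-13) = -52)
Q(G) = 4*G² (Q(G) = (2*G)*(2*G) = 4*G²)
k = -52
V(M, E) = -13/16 (V(M, E) = -52/(4*4²) = -52/(4*16) = -52/64 = -52*1/64 = -13/16)
1/(474 + V(59, w(-3))) = 1/(474 - 13/16) = 1/(7571/16) = 16/7571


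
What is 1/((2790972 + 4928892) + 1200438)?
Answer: 1/8920302 ≈ 1.1210e-7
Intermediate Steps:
1/((2790972 + 4928892) + 1200438) = 1/(7719864 + 1200438) = 1/8920302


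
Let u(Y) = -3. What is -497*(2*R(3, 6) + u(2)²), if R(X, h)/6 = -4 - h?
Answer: 55167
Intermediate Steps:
R(X, h) = -24 - 6*h (R(X, h) = 6*(-4 - h) = -24 - 6*h)
-497*(2*R(3, 6) + u(2)²) = -497*(2*(-24 - 6*6) + (-3)²) = -497*(2*(-24 - 36) + 9) = -497*(2*(-60) + 9) = -497*(-120 + 9) = -497*(-111) = 55167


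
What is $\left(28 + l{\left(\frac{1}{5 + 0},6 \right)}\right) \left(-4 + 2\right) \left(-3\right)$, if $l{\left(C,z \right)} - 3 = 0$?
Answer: $186$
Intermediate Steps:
$l{\left(C,z \right)} = 3$ ($l{\left(C,z \right)} = 3 + 0 = 3$)
$\left(28 + l{\left(\frac{1}{5 + 0},6 \right)}\right) \left(-4 + 2\right) \left(-3\right) = \left(28 + 3\right) \left(-4 + 2\right) \left(-3\right) = 31 \left(\left(-2\right) \left(-3\right)\right) = 31 \cdot 6 = 186$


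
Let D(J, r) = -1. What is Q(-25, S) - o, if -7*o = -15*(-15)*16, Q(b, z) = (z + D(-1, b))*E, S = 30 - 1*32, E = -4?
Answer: 3684/7 ≈ 526.29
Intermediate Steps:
S = -2 (S = 30 - 32 = -2)
Q(b, z) = 4 - 4*z (Q(b, z) = (z - 1)*(-4) = (-1 + z)*(-4) = 4 - 4*z)
o = -3600/7 (o = -(-15*(-15))*16/7 = -225*16/7 = -⅐*3600 = -3600/7 ≈ -514.29)
Q(-25, S) - o = (4 - 4*(-2)) - 1*(-3600/7) = (4 + 8) + 3600/7 = 12 + 3600/7 = 3684/7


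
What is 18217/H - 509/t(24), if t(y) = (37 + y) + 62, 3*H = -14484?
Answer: -4698143/593844 ≈ -7.9114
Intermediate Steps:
H = -4828 (H = (⅓)*(-14484) = -4828)
t(y) = 99 + y
18217/H - 509/t(24) = 18217/(-4828) - 509/(99 + 24) = 18217*(-1/4828) - 509/123 = -18217/4828 - 509*1/123 = -18217/4828 - 509/123 = -4698143/593844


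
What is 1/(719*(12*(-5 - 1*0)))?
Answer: -1/43140 ≈ -2.3180e-5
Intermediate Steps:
1/(719*(12*(-5 - 1*0))) = 1/(719*(12*(-5 + 0))) = 1/(719*(12*(-5))) = 1/(719*(-60)) = 1/(-43140) = -1/43140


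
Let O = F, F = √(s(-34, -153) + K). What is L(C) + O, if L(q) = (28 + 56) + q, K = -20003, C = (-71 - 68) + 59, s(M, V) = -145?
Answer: 4 + 2*I*√5037 ≈ 4.0 + 141.94*I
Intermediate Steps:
C = -80 (C = -139 + 59 = -80)
L(q) = 84 + q
F = 2*I*√5037 (F = √(-145 - 20003) = √(-20148) = 2*I*√5037 ≈ 141.94*I)
O = 2*I*√5037 ≈ 141.94*I
L(C) + O = (84 - 80) + 2*I*√5037 = 4 + 2*I*√5037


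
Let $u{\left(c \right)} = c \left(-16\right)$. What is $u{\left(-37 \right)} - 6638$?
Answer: $-6046$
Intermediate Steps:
$u{\left(c \right)} = - 16 c$
$u{\left(-37 \right)} - 6638 = \left(-16\right) \left(-37\right) - 6638 = 592 - 6638 = -6046$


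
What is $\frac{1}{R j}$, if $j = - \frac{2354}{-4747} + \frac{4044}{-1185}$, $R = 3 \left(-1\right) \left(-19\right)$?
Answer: $- \frac{1875065}{311740182} \approx -0.0060148$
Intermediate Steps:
$R = 57$ ($R = \left(-3\right) \left(-19\right) = 57$)
$j = - \frac{5469126}{1875065}$ ($j = \left(-2354\right) \left(- \frac{1}{4747}\right) + 4044 \left(- \frac{1}{1185}\right) = \frac{2354}{4747} - \frac{1348}{395} = - \frac{5469126}{1875065} \approx -2.9168$)
$\frac{1}{R j} = \frac{1}{57 \left(- \frac{5469126}{1875065}\right)} = \frac{1}{57} \left(- \frac{1875065}{5469126}\right) = - \frac{1875065}{311740182}$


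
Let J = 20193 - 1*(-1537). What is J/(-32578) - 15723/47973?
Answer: -259112864/260477399 ≈ -0.99476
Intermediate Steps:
J = 21730 (J = 20193 + 1537 = 21730)
J/(-32578) - 15723/47973 = 21730/(-32578) - 15723/47973 = 21730*(-1/32578) - 15723*1/47973 = -10865/16289 - 5241/15991 = -259112864/260477399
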